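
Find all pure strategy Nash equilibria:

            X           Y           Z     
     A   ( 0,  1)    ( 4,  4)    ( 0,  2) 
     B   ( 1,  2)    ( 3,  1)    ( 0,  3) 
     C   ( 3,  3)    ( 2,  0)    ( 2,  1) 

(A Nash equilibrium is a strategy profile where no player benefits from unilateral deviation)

Nash equilibrium: (A, Y), (C, X)

Work:
Best responses:
  P1 vs X: payoffs [0, 1, 3] → best response C (payoff 3)
  P1 vs Y: payoffs [4, 3, 2] → best response A (payoff 4)
  P1 vs Z: payoffs [0, 0, 2] → best response C (payoff 2)
  P2 vs A: payoffs [1, 4, 2] → best response Y (payoff 4)
  P2 vs B: payoffs [2, 1, 3] → best response Z (payoff 3)
  P2 vs C: payoffs [3, 0, 1] → best response X (payoff 3)
Mutual best responses: (A,Y), (C,X) → Nash equilibria.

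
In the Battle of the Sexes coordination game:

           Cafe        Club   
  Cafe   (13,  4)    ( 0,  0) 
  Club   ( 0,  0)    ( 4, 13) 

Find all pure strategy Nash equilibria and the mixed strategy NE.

Pure NE: (Cafe, Cafe) and (Club, Club); Mixed NE: p = 0.7647, q = 0.2353

Work:
Check pure NE:
(Cafe, Cafe): (13, 4) - no unilateral deviation beneficial
(Club, Club): (4, 13) - no unilateral deviation beneficial
Mixed NE: P1 plays Cafe with p = 0.7647, P2 plays Cafe with q = 0.2353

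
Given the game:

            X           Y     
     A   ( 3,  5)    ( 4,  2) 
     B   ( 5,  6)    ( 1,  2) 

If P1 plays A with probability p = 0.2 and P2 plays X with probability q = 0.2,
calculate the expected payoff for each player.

E[P1] = 2.2, E[P2] = 2.76

Work:
E[P1] = p·q·π₁(A,X) + p·(1-q)·π₁(A,Y) + (1-p)·q·π₁(B,X) + (1-p)·(1-q)·π₁(B,Y)
= 0.2·0.2·3 + 0.2·0.8·4 + 0.8·0.2·5 + 0.8·0.8·1
= 2.2

E[P2] = 2.76 (similar calculation)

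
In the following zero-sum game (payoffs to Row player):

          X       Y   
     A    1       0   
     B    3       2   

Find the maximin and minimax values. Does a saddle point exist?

Maximin = 2, Minimax = 2, Saddle: True

Work:
Row minimums: [0, 2] → maximin = 2
Column maximums: [3, 2] → minimax = 2
Saddle point exists! Game value = 2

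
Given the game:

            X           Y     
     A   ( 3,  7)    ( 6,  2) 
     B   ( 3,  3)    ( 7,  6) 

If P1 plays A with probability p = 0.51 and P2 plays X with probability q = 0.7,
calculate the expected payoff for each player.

E[P1] = 4.047, E[P2] = 4.716

Work:
E[P1] = p·q·π₁(A,X) + p·(1-q)·π₁(A,Y) + (1-p)·q·π₁(B,X) + (1-p)·(1-q)·π₁(B,Y)
= 0.51·0.7·3 + 0.51·0.3·6 + 0.49·0.7·3 + 0.49·0.3·7
= 4.047

E[P2] = 4.716 (similar calculation)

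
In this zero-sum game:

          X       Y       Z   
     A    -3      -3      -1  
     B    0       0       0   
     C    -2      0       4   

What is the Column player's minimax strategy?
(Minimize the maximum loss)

Column should play X or Y (all achieve the minimum), value = 0

Work:
Column player minimizes Row's maximum payoff:
Column X: max payoff to Row = 0
Column Y: max payoff to Row = 0
Column Z: max payoff to Row = 4
Minimum is 0, achieved by columns X, Y (tied).
Each of X or Y is a minimax strategy.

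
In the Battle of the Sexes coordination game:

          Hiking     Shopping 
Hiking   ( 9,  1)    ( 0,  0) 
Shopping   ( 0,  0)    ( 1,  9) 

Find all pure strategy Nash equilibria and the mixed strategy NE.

Pure NE: (Hiking, Hiking) and (Shopping, Shopping); Mixed NE: p = 0.9, q = 0.1

Work:
Check pure NE:
(Hiking, Hiking): (9, 1) - no unilateral deviation beneficial
(Shopping, Shopping): (1, 9) - no unilateral deviation beneficial
Mixed NE: P1 plays Hiking with p = 0.9, P2 plays Hiking with q = 0.1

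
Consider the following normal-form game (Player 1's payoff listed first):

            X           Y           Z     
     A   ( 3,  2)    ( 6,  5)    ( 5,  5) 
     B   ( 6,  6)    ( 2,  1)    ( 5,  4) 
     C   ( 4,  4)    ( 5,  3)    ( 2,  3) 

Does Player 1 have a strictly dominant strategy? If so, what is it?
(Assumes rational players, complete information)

No strictly dominant strategy exists for Player 1

Work:
A strategy strictly dominates another if it gives a strictly higher payoff against every opponent action. Compare each pair of P1's strategies column-by-column:
  A vs B: [3 vs 6, 6 vs 2, 5 vs 5] → A does not strictly dominate B (column X: 3 ≤ 6)
  A vs C: [3 vs 4, 6 vs 5, 5 vs 2] → A does not strictly dominate C (column X: 3 ≤ 4)
  B vs A: [6 vs 3, 2 vs 6, 5 vs 5] → B does not strictly dominate A (column Y: 2 ≤ 6)
  B vs C: [6 vs 4, 2 vs 5, 5 vs 2] → B does not strictly dominate C (column Y: 2 ≤ 5)
  C vs A: [4 vs 3, 5 vs 6, 2 vs 5] → C does not strictly dominate A (column Y: 5 ≤ 6)
  C vs B: [4 vs 6, 5 vs 2, 2 vs 5] → C does not strictly dominate B (column X: 4 ≤ 6)
No single strategy strictly dominates all others → no strictly dominant strategy.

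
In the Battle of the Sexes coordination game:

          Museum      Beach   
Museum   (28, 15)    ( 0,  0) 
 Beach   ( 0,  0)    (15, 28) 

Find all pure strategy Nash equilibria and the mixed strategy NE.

Pure NE: (Museum, Museum) and (Beach, Beach); Mixed NE: p = 0.6512, q = 0.3488

Work:
Check pure NE:
(Museum, Museum): (28, 15) - no unilateral deviation beneficial
(Beach, Beach): (15, 28) - no unilateral deviation beneficial
Mixed NE: P1 plays Museum with p = 0.6512, P2 plays Museum with q = 0.3488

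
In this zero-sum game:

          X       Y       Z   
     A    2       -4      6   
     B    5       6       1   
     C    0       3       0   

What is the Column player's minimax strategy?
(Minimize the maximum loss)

Column should play X, value = 5

Work:
Column player minimizes Row's maximum payoff:
Column X: max payoff to Row = 5
Column Y: max payoff to Row = 6
Column Z: max payoff to Row = 6
Minimum is 5, achieved by column X.
Minimax strategy: X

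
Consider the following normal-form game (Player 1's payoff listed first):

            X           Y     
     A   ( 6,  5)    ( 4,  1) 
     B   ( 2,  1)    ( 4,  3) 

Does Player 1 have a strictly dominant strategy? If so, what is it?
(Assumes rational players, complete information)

No strictly dominant strategy exists for Player 1

Work:
A strategy strictly dominates another if it gives a strictly higher payoff against every opponent action. Compare each pair of P1's strategies column-by-column:
  A vs B: [6 vs 2, 4 vs 4] → A does not strictly dominate B (column Y: 4 ≤ 4)
  B vs A: [2 vs 6, 4 vs 4] → B does not strictly dominate A (column X: 2 ≤ 6)
No single strategy strictly dominates all others → no strictly dominant strategy.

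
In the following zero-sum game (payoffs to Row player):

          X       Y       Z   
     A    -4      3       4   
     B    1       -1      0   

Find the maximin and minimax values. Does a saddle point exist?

Maximin = -1, Minimax = 1, Saddle: False

Work:
Row minimums: [-4, -1] → maximin = -1
Column maximums: [1, 3, 4] → minimax = 1
No saddle point (maximin ≠ minimax). Mixed strategy needed.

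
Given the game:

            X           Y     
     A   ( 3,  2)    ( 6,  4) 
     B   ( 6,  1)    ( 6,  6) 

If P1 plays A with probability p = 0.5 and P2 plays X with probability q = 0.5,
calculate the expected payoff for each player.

E[P1] = 5.25, E[P2] = 3.25

Work:
E[P1] = p·q·π₁(A,X) + p·(1-q)·π₁(A,Y) + (1-p)·q·π₁(B,X) + (1-p)·(1-q)·π₁(B,Y)
= 0.5·0.5·3 + 0.5·0.5·6 + 0.5·0.5·6 + 0.5·0.5·6
= 5.25

E[P2] = 3.25 (similar calculation)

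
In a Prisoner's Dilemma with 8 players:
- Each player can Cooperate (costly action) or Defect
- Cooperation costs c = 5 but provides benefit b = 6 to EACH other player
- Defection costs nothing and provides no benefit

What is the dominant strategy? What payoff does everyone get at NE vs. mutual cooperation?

Dominant: Defect; NE payoff = 0; Coop payoff = 37

Work:
Defect dominates (saves cost c = 5, benefit to others is external)
NE: All defect → everyone gets 0
If all cooperate: each receives (7)×6 - 5 = 37
Social dilemma: 37 > 0 but NE gives 0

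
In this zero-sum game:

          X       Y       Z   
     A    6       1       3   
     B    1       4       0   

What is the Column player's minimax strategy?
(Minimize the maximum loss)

Column should play Z, value = 3

Work:
Column player minimizes Row's maximum payoff:
Column X: max payoff to Row = 6
Column Y: max payoff to Row = 4
Column Z: max payoff to Row = 3
Minimum is 3, achieved by column Z.
Minimax strategy: Z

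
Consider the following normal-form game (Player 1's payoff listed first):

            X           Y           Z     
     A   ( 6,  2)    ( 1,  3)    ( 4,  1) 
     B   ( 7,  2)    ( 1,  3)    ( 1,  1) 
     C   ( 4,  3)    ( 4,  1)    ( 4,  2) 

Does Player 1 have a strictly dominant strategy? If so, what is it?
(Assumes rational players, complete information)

No strictly dominant strategy exists for Player 1

Work:
A strategy strictly dominates another if it gives a strictly higher payoff against every opponent action. Compare each pair of P1's strategies column-by-column:
  A vs B: [6 vs 7, 1 vs 1, 4 vs 1] → A does not strictly dominate B (column X: 6 ≤ 7)
  A vs C: [6 vs 4, 1 vs 4, 4 vs 4] → A does not strictly dominate C (column Y: 1 ≤ 4)
  B vs A: [7 vs 6, 1 vs 1, 1 vs 4] → B does not strictly dominate A (column Y: 1 ≤ 1)
  B vs C: [7 vs 4, 1 vs 4, 1 vs 4] → B does not strictly dominate C (column Y: 1 ≤ 4)
  C vs A: [4 vs 6, 4 vs 1, 4 vs 4] → C does not strictly dominate A (column X: 4 ≤ 6)
  C vs B: [4 vs 7, 4 vs 1, 4 vs 1] → C does not strictly dominate B (column X: 4 ≤ 7)
No single strategy strictly dominates all others → no strictly dominant strategy.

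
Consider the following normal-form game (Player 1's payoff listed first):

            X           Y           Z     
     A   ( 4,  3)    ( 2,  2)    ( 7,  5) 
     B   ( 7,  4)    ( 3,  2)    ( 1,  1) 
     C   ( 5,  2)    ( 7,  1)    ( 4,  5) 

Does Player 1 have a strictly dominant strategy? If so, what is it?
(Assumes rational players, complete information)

No strictly dominant strategy exists for Player 1

Work:
A strategy strictly dominates another if it gives a strictly higher payoff against every opponent action. Compare each pair of P1's strategies column-by-column:
  A vs B: [4 vs 7, 2 vs 3, 7 vs 1] → A does not strictly dominate B (column X: 4 ≤ 7)
  A vs C: [4 vs 5, 2 vs 7, 7 vs 4] → A does not strictly dominate C (column X: 4 ≤ 5)
  B vs A: [7 vs 4, 3 vs 2, 1 vs 7] → B does not strictly dominate A (column Z: 1 ≤ 7)
  B vs C: [7 vs 5, 3 vs 7, 1 vs 4] → B does not strictly dominate C (column Y: 3 ≤ 7)
  C vs A: [5 vs 4, 7 vs 2, 4 vs 7] → C does not strictly dominate A (column Z: 4 ≤ 7)
  C vs B: [5 vs 7, 7 vs 3, 4 vs 1] → C does not strictly dominate B (column X: 5 ≤ 7)
No single strategy strictly dominates all others → no strictly dominant strategy.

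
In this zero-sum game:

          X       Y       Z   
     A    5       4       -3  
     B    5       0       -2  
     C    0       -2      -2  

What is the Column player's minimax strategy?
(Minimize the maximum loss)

Column should play Z, value = -2

Work:
Column player minimizes Row's maximum payoff:
Column X: max payoff to Row = 5
Column Y: max payoff to Row = 4
Column Z: max payoff to Row = -2
Minimum is -2, achieved by column Z.
Minimax strategy: Z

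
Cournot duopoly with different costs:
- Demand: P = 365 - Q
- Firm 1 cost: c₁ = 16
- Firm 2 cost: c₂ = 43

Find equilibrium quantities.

q₁* = 125.33, q₂* = 98.33

Work:
Reaction: q₁ = (365 - 16 - q₂)/2
Reaction: q₂ = (365 - 43 - q₁)/2
Solve simultaneously:
q₁* = (365 - 2×16 + 43)/3 = 125.33
q₂* = (365 - 2×43 + 16)/3 = 98.33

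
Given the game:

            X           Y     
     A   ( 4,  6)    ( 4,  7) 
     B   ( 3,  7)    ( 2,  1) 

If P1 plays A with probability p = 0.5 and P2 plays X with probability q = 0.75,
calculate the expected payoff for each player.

E[P1] = 3.375, E[P2] = 5.875

Work:
E[P1] = p·q·π₁(A,X) + p·(1-q)·π₁(A,Y) + (1-p)·q·π₁(B,X) + (1-p)·(1-q)·π₁(B,Y)
= 0.5·0.75·4 + 0.5·0.25·4 + 0.5·0.75·3 + 0.5·0.25·2
= 3.375

E[P2] = 5.875 (similar calculation)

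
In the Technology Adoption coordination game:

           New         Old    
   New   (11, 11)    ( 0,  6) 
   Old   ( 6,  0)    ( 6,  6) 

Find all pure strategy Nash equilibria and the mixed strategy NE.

Pure NE: (New, New) and (Old, Old); Mixed NE: p = 0.5455, q = 0.5455

Work:
Check pure NE:
(New, New): (11, 11) - no unilateral deviation beneficial
(Old, Old): (6, 6) - no unilateral deviation beneficial
Mixed NE: P1 plays New with p = 0.5455, P2 plays New with q = 0.5455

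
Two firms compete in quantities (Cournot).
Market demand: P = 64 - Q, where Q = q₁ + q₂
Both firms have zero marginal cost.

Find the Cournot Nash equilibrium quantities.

q₁* = q₂* = 21.33; P* = 21.33

Work:
Profit: π_i = P·q_i = (a - q_i - q_j)·q_i
FOC: ∂π_i/∂q_i = a - 2q_i - q_j = 0
Reaction function: q_i = (64 - q_j)/2
Symmetry: q* = 64/3 = 21.33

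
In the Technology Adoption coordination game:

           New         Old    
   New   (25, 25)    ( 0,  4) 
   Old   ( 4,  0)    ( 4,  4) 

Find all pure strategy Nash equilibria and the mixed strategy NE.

Pure NE: (New, New) and (Old, Old); Mixed NE: p = 0.16, q = 0.16

Work:
Check pure NE:
(New, New): (25, 25) - no unilateral deviation beneficial
(Old, Old): (4, 4) - no unilateral deviation beneficial
Mixed NE: P1 plays New with p = 0.16, P2 plays New with q = 0.16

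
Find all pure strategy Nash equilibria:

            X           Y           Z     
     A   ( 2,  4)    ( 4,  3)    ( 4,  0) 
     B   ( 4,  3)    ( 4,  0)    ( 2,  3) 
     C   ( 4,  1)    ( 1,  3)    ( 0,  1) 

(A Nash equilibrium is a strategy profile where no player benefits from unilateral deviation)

Nash equilibrium: (B, X)

Work:
Best responses:
  P1 vs X: payoffs [2, 4, 4] → best response B/C (payoff 4)
  P1 vs Y: payoffs [4, 4, 1] → best response A/B (payoff 4)
  P1 vs Z: payoffs [4, 2, 0] → best response A (payoff 4)
  P2 vs A: payoffs [4, 3, 0] → best response X (payoff 4)
  P2 vs B: payoffs [3, 0, 3] → best response X/Z (payoff 3)
  P2 vs C: payoffs [1, 3, 1] → best response Y (payoff 3)
Mutual best responses: (B,X) → Nash equilibria.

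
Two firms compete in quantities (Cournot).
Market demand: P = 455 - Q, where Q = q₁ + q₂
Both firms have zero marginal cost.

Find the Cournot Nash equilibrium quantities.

q₁* = q₂* = 151.67; P* = 151.67

Work:
Profit: π_i = P·q_i = (a - q_i - q_j)·q_i
FOC: ∂π_i/∂q_i = a - 2q_i - q_j = 0
Reaction function: q_i = (455 - q_j)/2
Symmetry: q* = 455/3 = 151.67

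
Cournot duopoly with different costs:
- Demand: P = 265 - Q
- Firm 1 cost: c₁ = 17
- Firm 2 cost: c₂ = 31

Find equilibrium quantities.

q₁* = 87.33, q₂* = 73.33

Work:
Reaction: q₁ = (265 - 17 - q₂)/2
Reaction: q₂ = (265 - 31 - q₁)/2
Solve simultaneously:
q₁* = (265 - 2×17 + 31)/3 = 87.33
q₂* = (265 - 2×31 + 17)/3 = 73.33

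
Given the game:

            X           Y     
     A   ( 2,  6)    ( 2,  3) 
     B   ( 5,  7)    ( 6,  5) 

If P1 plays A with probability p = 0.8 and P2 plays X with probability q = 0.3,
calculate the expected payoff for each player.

E[P1] = 2.74, E[P2] = 4.24

Work:
E[P1] = p·q·π₁(A,X) + p·(1-q)·π₁(A,Y) + (1-p)·q·π₁(B,X) + (1-p)·(1-q)·π₁(B,Y)
= 0.8·0.3·2 + 0.8·0.7·2 + 0.2·0.3·5 + 0.2·0.7·6
= 2.74

E[P2] = 4.24 (similar calculation)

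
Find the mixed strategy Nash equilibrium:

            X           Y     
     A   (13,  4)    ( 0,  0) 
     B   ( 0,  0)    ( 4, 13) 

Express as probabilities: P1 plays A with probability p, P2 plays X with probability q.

p = 0.7647, q = 0.2353

Work:
Find probabilities that make opponent indifferent:
P2 chooses q to make P1 indifferent between A and B
P1 chooses p to make P2 indifferent between X and Y
Mixed NE: P1 plays (A: 0.7647, B: 0.2353), P2 plays (X: 0.2353, Y: 0.7647)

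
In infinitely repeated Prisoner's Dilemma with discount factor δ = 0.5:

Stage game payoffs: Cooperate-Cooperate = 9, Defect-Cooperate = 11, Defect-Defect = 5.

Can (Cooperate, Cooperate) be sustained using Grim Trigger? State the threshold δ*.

δ* = 0.3333; since δ = 0.5 ≥ 0.3333, cooperation can be sustained

Work:
For Grim Trigger:
Cooperate forever: 9/(1-δ)
Defect then punished: 11 + 5·δ/(1-δ)
Need: 9/(1-δ) ≥ 11 + 5·δ/(1-δ)
Solving: δ ≥ (T-R)/(T-P) = (11-9)/(11-5) = 0.3333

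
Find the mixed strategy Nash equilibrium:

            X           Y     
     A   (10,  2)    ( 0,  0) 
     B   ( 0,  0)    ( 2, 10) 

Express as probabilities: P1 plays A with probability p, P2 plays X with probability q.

p = 0.8333, q = 0.1667

Work:
Find probabilities that make opponent indifferent:
P2 chooses q to make P1 indifferent between A and B
P1 chooses p to make P2 indifferent between X and Y
Mixed NE: P1 plays (A: 0.8333, B: 0.1667), P2 plays (X: 0.1667, Y: 0.8333)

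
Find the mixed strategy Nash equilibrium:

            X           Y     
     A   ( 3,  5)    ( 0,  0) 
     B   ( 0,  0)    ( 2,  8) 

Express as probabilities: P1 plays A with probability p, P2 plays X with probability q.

p = 0.6154, q = 0.4

Work:
Find probabilities that make opponent indifferent:
P2 chooses q to make P1 indifferent between A and B
P1 chooses p to make P2 indifferent between X and Y
Mixed NE: P1 plays (A: 0.6154, B: 0.3846), P2 plays (X: 0.4, Y: 0.6)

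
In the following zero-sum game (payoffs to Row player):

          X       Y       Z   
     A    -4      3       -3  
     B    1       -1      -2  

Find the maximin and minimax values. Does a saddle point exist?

Maximin = -2, Minimax = -2, Saddle: True

Work:
Row minimums: [-4, -2] → maximin = -2
Column maximums: [1, 3, -2] → minimax = -2
Saddle point exists! Game value = -2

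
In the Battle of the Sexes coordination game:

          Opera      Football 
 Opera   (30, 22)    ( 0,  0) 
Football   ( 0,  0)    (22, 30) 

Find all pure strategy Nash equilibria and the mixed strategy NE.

Pure NE: (Opera, Opera) and (Football, Football); Mixed NE: p = 0.5769, q = 0.4231

Work:
Check pure NE:
(Opera, Opera): (30, 22) - no unilateral deviation beneficial
(Football, Football): (22, 30) - no unilateral deviation beneficial
Mixed NE: P1 plays Opera with p = 0.5769, P2 plays Opera with q = 0.4231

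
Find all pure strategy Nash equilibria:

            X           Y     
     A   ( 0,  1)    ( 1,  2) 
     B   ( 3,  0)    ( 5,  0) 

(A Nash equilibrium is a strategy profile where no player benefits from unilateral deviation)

Nash equilibrium: (B, X), (B, Y)

Work:
Best responses:
  P1 vs X: payoffs [0, 3] → best response B (payoff 3)
  P1 vs Y: payoffs [1, 5] → best response B (payoff 5)
  P2 vs A: payoffs [1, 2] → best response Y (payoff 2)
  P2 vs B: payoffs [0, 0] → best response X/Y (payoff 0)
Mutual best responses: (B,X), (B,Y) → Nash equilibria.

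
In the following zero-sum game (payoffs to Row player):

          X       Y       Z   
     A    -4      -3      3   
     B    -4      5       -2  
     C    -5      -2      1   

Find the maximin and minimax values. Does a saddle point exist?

Maximin = -4, Minimax = -4, Saddle: True

Work:
Row minimums: [-4, -4, -5] → maximin = -4
Column maximums: [-4, 5, 3] → minimax = -4
Saddle point exists! Game value = -4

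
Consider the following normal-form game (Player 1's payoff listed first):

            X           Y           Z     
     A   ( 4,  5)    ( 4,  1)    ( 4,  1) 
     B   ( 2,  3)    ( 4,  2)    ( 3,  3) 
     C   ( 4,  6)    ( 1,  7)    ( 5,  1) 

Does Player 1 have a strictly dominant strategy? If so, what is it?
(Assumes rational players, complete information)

No strictly dominant strategy exists for Player 1

Work:
A strategy strictly dominates another if it gives a strictly higher payoff against every opponent action. Compare each pair of P1's strategies column-by-column:
  A vs B: [4 vs 2, 4 vs 4, 4 vs 3] → A does not strictly dominate B (column Y: 4 ≤ 4)
  A vs C: [4 vs 4, 4 vs 1, 4 vs 5] → A does not strictly dominate C (column X: 4 ≤ 4)
  B vs A: [2 vs 4, 4 vs 4, 3 vs 4] → B does not strictly dominate A (column X: 2 ≤ 4)
  B vs C: [2 vs 4, 4 vs 1, 3 vs 5] → B does not strictly dominate C (column X: 2 ≤ 4)
  C vs A: [4 vs 4, 1 vs 4, 5 vs 4] → C does not strictly dominate A (column X: 4 ≤ 4)
  C vs B: [4 vs 2, 1 vs 4, 5 vs 3] → C does not strictly dominate B (column Y: 1 ≤ 4)
No single strategy strictly dominates all others → no strictly dominant strategy.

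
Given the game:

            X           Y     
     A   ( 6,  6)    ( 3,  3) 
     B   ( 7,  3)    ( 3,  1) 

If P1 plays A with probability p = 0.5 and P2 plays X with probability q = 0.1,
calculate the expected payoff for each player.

E[P1] = 3.35, E[P2] = 2.25

Work:
E[P1] = p·q·π₁(A,X) + p·(1-q)·π₁(A,Y) + (1-p)·q·π₁(B,X) + (1-p)·(1-q)·π₁(B,Y)
= 0.5·0.1·6 + 0.5·0.9·3 + 0.5·0.1·7 + 0.5·0.9·3
= 3.35

E[P2] = 2.25 (similar calculation)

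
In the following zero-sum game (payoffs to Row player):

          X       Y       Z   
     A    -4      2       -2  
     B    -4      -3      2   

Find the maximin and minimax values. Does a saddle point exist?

Maximin = -4, Minimax = -4, Saddle: True

Work:
Row minimums: [-4, -4] → maximin = -4
Column maximums: [-4, 2, 2] → minimax = -4
Saddle point exists! Game value = -4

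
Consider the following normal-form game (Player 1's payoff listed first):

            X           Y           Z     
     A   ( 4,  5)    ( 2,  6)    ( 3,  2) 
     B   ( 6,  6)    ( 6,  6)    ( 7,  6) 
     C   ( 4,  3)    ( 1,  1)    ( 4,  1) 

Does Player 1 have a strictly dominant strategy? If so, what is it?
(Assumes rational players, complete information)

Yes, Player 1's strictly dominant strategy is B

Work:
A strategy strictly dominates another if it gives a strictly higher payoff against every opponent action. Compare each pair of P1's strategies column-by-column:
  A vs B: [4 vs 6, 2 vs 6, 3 vs 7] → A does not strictly dominate B (column X: 4 ≤ 6)
  A vs C: [4 vs 4, 2 vs 1, 3 vs 4] → A does not strictly dominate C (column X: 4 ≤ 4)
  B vs A: [6 vs 4, 6 vs 2, 7 vs 3] → B strictly dominates A
  B vs C: [6 vs 4, 6 vs 1, 7 vs 4] → B strictly dominates C
  C vs A: [4 vs 4, 1 vs 2, 4 vs 3] → C does not strictly dominate A (column X: 4 ≤ 4)
  C vs B: [4 vs 6, 1 vs 6, 4 vs 7] → C does not strictly dominate B (column X: 4 ≤ 6)
B strictly dominates every other strategy → strictly dominant.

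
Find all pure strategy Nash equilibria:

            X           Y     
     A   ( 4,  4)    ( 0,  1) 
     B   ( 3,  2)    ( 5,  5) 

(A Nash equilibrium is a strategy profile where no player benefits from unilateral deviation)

Nash equilibrium: (A, X), (B, Y)

Work:
Best responses:
  P1 vs X: payoffs [4, 3] → best response A (payoff 4)
  P1 vs Y: payoffs [0, 5] → best response B (payoff 5)
  P2 vs A: payoffs [4, 1] → best response X (payoff 4)
  P2 vs B: payoffs [2, 5] → best response Y (payoff 5)
Mutual best responses: (A,X), (B,Y) → Nash equilibria.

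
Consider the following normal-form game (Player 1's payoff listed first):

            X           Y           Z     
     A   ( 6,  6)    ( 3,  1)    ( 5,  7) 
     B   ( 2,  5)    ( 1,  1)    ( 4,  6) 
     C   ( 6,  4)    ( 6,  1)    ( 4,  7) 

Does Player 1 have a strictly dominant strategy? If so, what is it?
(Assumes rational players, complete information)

No strictly dominant strategy exists for Player 1

Work:
A strategy strictly dominates another if it gives a strictly higher payoff against every opponent action. Compare each pair of P1's strategies column-by-column:
  A vs B: [6 vs 2, 3 vs 1, 5 vs 4] → A strictly dominates B
  A vs C: [6 vs 6, 3 vs 6, 5 vs 4] → A does not strictly dominate C (column X: 6 ≤ 6)
  B vs A: [2 vs 6, 1 vs 3, 4 vs 5] → B does not strictly dominate A (column X: 2 ≤ 6)
  B vs C: [2 vs 6, 1 vs 6, 4 vs 4] → B does not strictly dominate C (column X: 2 ≤ 6)
  C vs A: [6 vs 6, 6 vs 3, 4 vs 5] → C does not strictly dominate A (column X: 6 ≤ 6)
  C vs B: [6 vs 2, 6 vs 1, 4 vs 4] → C does not strictly dominate B (column Z: 4 ≤ 4)
No single strategy strictly dominates all others → no strictly dominant strategy.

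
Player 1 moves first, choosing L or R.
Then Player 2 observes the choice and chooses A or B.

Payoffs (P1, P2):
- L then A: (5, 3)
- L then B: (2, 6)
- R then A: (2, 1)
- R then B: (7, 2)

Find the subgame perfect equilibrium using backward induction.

P1 plays R, P2 plays B after L and B after R; Payoff (7, 2)

Work:
Backward induction:
After L: P2 chooses B → P1 gets 2
After R: P2 chooses B → P1 gets 7
P1 chooses R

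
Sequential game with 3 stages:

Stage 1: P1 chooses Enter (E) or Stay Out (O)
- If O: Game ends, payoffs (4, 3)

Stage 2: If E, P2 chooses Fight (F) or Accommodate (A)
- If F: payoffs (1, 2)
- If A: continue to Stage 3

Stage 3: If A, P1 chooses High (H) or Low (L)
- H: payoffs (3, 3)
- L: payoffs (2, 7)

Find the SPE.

SPE: (O, A, H); Outcome (4, 3)

Work:
Stage 3: P1 chooses H (3 vs 2)
Stage 2: P2: F->2, A->3 (anticipating H). Choose A
Stage 1: P1: O->4, E->3 (anticipating A, H). Choose O
SPE path: O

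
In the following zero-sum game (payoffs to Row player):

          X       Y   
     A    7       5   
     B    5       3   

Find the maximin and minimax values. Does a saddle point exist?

Maximin = 5, Minimax = 5, Saddle: True

Work:
Row minimums: [5, 3] → maximin = 5
Column maximums: [7, 5] → minimax = 5
Saddle point exists! Game value = 5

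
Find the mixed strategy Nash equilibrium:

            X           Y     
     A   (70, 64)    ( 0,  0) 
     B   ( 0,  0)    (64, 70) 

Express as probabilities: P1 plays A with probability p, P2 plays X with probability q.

p = 0.5224, q = 0.4776

Work:
Find probabilities that make opponent indifferent:
P2 chooses q to make P1 indifferent between A and B
P1 chooses p to make P2 indifferent between X and Y
Mixed NE: P1 plays (A: 0.5224, B: 0.4776), P2 plays (X: 0.4776, Y: 0.5224)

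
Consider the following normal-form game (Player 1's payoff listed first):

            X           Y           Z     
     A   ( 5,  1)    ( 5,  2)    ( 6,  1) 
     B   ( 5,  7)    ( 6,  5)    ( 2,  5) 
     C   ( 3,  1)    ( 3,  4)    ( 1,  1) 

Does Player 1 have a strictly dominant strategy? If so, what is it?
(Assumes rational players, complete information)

No strictly dominant strategy exists for Player 1

Work:
A strategy strictly dominates another if it gives a strictly higher payoff against every opponent action. Compare each pair of P1's strategies column-by-column:
  A vs B: [5 vs 5, 5 vs 6, 6 vs 2] → A does not strictly dominate B (column X: 5 ≤ 5)
  A vs C: [5 vs 3, 5 vs 3, 6 vs 1] → A strictly dominates C
  B vs A: [5 vs 5, 6 vs 5, 2 vs 6] → B does not strictly dominate A (column X: 5 ≤ 5)
  B vs C: [5 vs 3, 6 vs 3, 2 vs 1] → B strictly dominates C
  C vs A: [3 vs 5, 3 vs 5, 1 vs 6] → C does not strictly dominate A (column X: 3 ≤ 5)
  C vs B: [3 vs 5, 3 vs 6, 1 vs 2] → C does not strictly dominate B (column X: 3 ≤ 5)
No single strategy strictly dominates all others → no strictly dominant strategy.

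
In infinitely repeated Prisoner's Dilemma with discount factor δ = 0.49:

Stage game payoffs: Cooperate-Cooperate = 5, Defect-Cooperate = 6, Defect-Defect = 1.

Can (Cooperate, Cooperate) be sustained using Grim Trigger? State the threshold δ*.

δ* = 0.2; since δ = 0.49 ≥ 0.2, cooperation can be sustained

Work:
For Grim Trigger:
Cooperate forever: 5/(1-δ)
Defect then punished: 6 + 1·δ/(1-δ)
Need: 5/(1-δ) ≥ 6 + 1·δ/(1-δ)
Solving: δ ≥ (T-R)/(T-P) = (6-5)/(6-1) = 0.2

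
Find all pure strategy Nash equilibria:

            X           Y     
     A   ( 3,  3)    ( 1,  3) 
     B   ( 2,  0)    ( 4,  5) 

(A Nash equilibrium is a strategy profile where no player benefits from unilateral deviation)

Nash equilibrium: (A, X), (B, Y)

Work:
Best responses:
  P1 vs X: payoffs [3, 2] → best response A (payoff 3)
  P1 vs Y: payoffs [1, 4] → best response B (payoff 4)
  P2 vs A: payoffs [3, 3] → best response X/Y (payoff 3)
  P2 vs B: payoffs [0, 5] → best response Y (payoff 5)
Mutual best responses: (A,X), (B,Y) → Nash equilibria.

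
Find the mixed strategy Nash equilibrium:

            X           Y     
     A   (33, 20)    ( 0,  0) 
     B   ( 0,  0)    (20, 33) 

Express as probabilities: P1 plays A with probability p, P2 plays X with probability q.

p = 0.6226, q = 0.3774

Work:
Find probabilities that make opponent indifferent:
P2 chooses q to make P1 indifferent between A and B
P1 chooses p to make P2 indifferent between X and Y
Mixed NE: P1 plays (A: 0.6226, B: 0.3774), P2 plays (X: 0.3774, Y: 0.6226)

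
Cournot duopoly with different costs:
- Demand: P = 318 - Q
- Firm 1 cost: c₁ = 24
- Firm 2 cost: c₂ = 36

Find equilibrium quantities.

q₁* = 102.0, q₂* = 90.0

Work:
Reaction: q₁ = (318 - 24 - q₂)/2
Reaction: q₂ = (318 - 36 - q₁)/2
Solve simultaneously:
q₁* = (318 - 2×24 + 36)/3 = 102.0
q₂* = (318 - 2×36 + 24)/3 = 90.0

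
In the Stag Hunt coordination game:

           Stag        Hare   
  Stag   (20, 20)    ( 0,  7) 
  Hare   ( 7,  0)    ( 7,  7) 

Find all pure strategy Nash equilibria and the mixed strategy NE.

Pure NE: (Stag, Stag) and (Hare, Hare); Mixed NE: p = 0.35, q = 0.35

Work:
Check pure NE:
(Stag, Stag): (20, 20) - no unilateral deviation beneficial
(Hare, Hare): (7, 7) - no unilateral deviation beneficial
Mixed NE: P1 plays Stag with p = 0.35, P2 plays Stag with q = 0.35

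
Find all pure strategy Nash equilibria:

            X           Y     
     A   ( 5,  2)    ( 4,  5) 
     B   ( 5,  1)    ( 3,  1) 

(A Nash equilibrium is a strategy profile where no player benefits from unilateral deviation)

Nash equilibrium: (A, Y), (B, X)

Work:
Best responses:
  P1 vs X: payoffs [5, 5] → best response A/B (payoff 5)
  P1 vs Y: payoffs [4, 3] → best response A (payoff 4)
  P2 vs A: payoffs [2, 5] → best response Y (payoff 5)
  P2 vs B: payoffs [1, 1] → best response X/Y (payoff 1)
Mutual best responses: (A,Y), (B,X) → Nash equilibria.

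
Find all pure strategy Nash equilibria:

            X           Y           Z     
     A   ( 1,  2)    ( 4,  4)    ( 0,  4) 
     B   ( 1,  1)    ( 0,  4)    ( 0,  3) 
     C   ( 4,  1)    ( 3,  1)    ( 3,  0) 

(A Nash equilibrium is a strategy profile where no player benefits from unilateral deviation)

Nash equilibrium: (A, Y), (C, X)

Work:
Best responses:
  P1 vs X: payoffs [1, 1, 4] → best response C (payoff 4)
  P1 vs Y: payoffs [4, 0, 3] → best response A (payoff 4)
  P1 vs Z: payoffs [0, 0, 3] → best response C (payoff 3)
  P2 vs A: payoffs [2, 4, 4] → best response Y/Z (payoff 4)
  P2 vs B: payoffs [1, 4, 3] → best response Y (payoff 4)
  P2 vs C: payoffs [1, 1, 0] → best response X/Y (payoff 1)
Mutual best responses: (A,Y), (C,X) → Nash equilibria.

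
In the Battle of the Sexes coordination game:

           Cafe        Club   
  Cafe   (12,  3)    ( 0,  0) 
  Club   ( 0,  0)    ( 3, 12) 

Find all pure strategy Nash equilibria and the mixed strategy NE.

Pure NE: (Cafe, Cafe) and (Club, Club); Mixed NE: p = 0.8, q = 0.2

Work:
Check pure NE:
(Cafe, Cafe): (12, 3) - no unilateral deviation beneficial
(Club, Club): (3, 12) - no unilateral deviation beneficial
Mixed NE: P1 plays Cafe with p = 0.8, P2 plays Cafe with q = 0.2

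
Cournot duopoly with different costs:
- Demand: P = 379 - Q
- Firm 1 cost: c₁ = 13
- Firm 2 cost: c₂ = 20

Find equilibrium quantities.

q₁* = 124.33, q₂* = 117.33

Work:
Reaction: q₁ = (379 - 13 - q₂)/2
Reaction: q₂ = (379 - 20 - q₁)/2
Solve simultaneously:
q₁* = (379 - 2×13 + 20)/3 = 124.33
q₂* = (379 - 2×20 + 13)/3 = 117.33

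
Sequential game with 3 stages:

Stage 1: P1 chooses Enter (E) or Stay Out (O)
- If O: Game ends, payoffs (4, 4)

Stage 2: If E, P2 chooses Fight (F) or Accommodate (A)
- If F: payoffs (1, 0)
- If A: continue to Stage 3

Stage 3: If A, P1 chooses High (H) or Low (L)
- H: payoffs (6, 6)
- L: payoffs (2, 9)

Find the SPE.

SPE: (E, A, H); Outcome (6, 6)

Work:
Stage 3: P1 chooses H (6 vs 2)
Stage 2: P2: F->0, A->6 (anticipating H). Choose A
Stage 1: P1: O->4, E->6 (anticipating A, H). Choose E
SPE path: E -> A -> H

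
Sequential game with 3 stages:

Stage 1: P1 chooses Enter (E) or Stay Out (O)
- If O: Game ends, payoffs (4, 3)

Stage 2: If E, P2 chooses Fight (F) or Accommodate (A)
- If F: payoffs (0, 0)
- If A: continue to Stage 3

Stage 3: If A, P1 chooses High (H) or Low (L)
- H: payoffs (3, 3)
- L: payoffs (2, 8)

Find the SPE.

SPE: (O, A, H); Outcome (4, 3)

Work:
Stage 3: P1 chooses H (3 vs 2)
Stage 2: P2: F->0, A->3 (anticipating H). Choose A
Stage 1: P1: O->4, E->3 (anticipating A, H). Choose O
SPE path: O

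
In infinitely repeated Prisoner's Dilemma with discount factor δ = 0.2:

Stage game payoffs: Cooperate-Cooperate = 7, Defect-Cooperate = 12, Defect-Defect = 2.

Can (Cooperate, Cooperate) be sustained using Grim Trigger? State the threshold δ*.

δ* = 0.5; since δ = 0.2 < 0.5, cooperation cannot be sustained

Work:
For Grim Trigger:
Cooperate forever: 7/(1-δ)
Defect then punished: 12 + 2·δ/(1-δ)
Need: 7/(1-δ) ≥ 12 + 2·δ/(1-δ)
Solving: δ ≥ (T-R)/(T-P) = (12-7)/(12-2) = 0.5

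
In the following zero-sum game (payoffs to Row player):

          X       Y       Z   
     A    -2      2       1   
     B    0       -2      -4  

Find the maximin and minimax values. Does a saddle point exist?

Maximin = -2, Minimax = 0, Saddle: False

Work:
Row minimums: [-2, -4] → maximin = -2
Column maximums: [0, 2, 1] → minimax = 0
No saddle point (maximin ≠ minimax). Mixed strategy needed.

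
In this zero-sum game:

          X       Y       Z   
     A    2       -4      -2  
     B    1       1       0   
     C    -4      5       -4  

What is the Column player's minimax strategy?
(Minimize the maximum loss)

Column should play Z, value = 0

Work:
Column player minimizes Row's maximum payoff:
Column X: max payoff to Row = 2
Column Y: max payoff to Row = 5
Column Z: max payoff to Row = 0
Minimum is 0, achieved by column Z.
Minimax strategy: Z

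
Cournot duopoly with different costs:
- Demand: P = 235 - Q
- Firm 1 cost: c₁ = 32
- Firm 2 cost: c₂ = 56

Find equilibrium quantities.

q₁* = 75.67, q₂* = 51.67

Work:
Reaction: q₁ = (235 - 32 - q₂)/2
Reaction: q₂ = (235 - 56 - q₁)/2
Solve simultaneously:
q₁* = (235 - 2×32 + 56)/3 = 75.67
q₂* = (235 - 2×56 + 32)/3 = 51.67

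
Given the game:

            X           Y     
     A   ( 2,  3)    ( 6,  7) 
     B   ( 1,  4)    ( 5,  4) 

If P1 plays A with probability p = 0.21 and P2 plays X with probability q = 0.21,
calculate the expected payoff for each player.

E[P1] = 4.37, E[P2] = 4.4536

Work:
E[P1] = p·q·π₁(A,X) + p·(1-q)·π₁(A,Y) + (1-p)·q·π₁(B,X) + (1-p)·(1-q)·π₁(B,Y)
= 0.21·0.21·2 + 0.21·0.79·6 + 0.79·0.21·1 + 0.79·0.79·5
= 4.37

E[P2] = 4.4536 (similar calculation)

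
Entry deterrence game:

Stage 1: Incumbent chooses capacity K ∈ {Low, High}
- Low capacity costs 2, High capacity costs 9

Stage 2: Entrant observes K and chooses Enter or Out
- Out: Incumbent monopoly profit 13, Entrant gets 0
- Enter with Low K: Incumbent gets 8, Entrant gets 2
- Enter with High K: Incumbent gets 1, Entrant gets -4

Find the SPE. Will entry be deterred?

SPE: (Low, Enter|Low, Out|High); Entry not deterred. Incumbent net profit = 6, Entrant gets 2

Work:
After Low K: Entrant enters (2 > 0)
After High K: Entrant stays out (-4 < 0)
Incumbent: Low → 8−2=6, High → 13−9=4
Incumbent chooses Low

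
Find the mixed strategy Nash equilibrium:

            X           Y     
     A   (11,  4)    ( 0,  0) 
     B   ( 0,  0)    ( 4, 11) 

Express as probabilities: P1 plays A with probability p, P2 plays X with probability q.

p = 0.7333, q = 0.2667

Work:
Find probabilities that make opponent indifferent:
P2 chooses q to make P1 indifferent between A and B
P1 chooses p to make P2 indifferent between X and Y
Mixed NE: P1 plays (A: 0.7333, B: 0.2667), P2 plays (X: 0.2667, Y: 0.7333)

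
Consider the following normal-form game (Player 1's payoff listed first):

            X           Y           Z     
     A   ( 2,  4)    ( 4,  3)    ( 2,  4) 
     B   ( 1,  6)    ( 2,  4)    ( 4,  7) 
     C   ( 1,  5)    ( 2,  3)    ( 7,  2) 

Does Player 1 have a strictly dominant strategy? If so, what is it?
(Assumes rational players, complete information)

No strictly dominant strategy exists for Player 1

Work:
A strategy strictly dominates another if it gives a strictly higher payoff against every opponent action. Compare each pair of P1's strategies column-by-column:
  A vs B: [2 vs 1, 4 vs 2, 2 vs 4] → A does not strictly dominate B (column Z: 2 ≤ 4)
  A vs C: [2 vs 1, 4 vs 2, 2 vs 7] → A does not strictly dominate C (column Z: 2 ≤ 7)
  B vs A: [1 vs 2, 2 vs 4, 4 vs 2] → B does not strictly dominate A (column X: 1 ≤ 2)
  B vs C: [1 vs 1, 2 vs 2, 4 vs 7] → B does not strictly dominate C (column X: 1 ≤ 1)
  C vs A: [1 vs 2, 2 vs 4, 7 vs 2] → C does not strictly dominate A (column X: 1 ≤ 2)
  C vs B: [1 vs 1, 2 vs 2, 7 vs 4] → C does not strictly dominate B (column X: 1 ≤ 1)
No single strategy strictly dominates all others → no strictly dominant strategy.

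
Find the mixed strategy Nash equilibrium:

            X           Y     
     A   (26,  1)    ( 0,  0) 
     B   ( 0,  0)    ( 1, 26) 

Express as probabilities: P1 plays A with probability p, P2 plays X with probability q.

p = 0.963, q = 0.037

Work:
Find probabilities that make opponent indifferent:
P2 chooses q to make P1 indifferent between A and B
P1 chooses p to make P2 indifferent between X and Y
Mixed NE: P1 plays (A: 0.963, B: 0.037), P2 plays (X: 0.037, Y: 0.963)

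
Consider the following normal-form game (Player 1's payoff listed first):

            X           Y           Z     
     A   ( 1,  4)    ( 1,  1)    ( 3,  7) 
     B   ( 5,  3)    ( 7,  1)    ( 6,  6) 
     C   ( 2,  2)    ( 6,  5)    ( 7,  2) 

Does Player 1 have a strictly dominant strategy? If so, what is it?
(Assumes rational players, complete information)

No strictly dominant strategy exists for Player 1

Work:
A strategy strictly dominates another if it gives a strictly higher payoff against every opponent action. Compare each pair of P1's strategies column-by-column:
  A vs B: [1 vs 5, 1 vs 7, 3 vs 6] → A does not strictly dominate B (column X: 1 ≤ 5)
  A vs C: [1 vs 2, 1 vs 6, 3 vs 7] → A does not strictly dominate C (column X: 1 ≤ 2)
  B vs A: [5 vs 1, 7 vs 1, 6 vs 3] → B strictly dominates A
  B vs C: [5 vs 2, 7 vs 6, 6 vs 7] → B does not strictly dominate C (column Z: 6 ≤ 7)
  C vs A: [2 vs 1, 6 vs 1, 7 vs 3] → C strictly dominates A
  C vs B: [2 vs 5, 6 vs 7, 7 vs 6] → C does not strictly dominate B (column X: 2 ≤ 5)
No single strategy strictly dominates all others → no strictly dominant strategy.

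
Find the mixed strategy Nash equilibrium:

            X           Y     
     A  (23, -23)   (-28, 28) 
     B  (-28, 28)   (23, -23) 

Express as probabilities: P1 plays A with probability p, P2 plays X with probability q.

p = 0.5, q = 0.5

Work:
Find probabilities that make opponent indifferent:
P2 chooses q to make P1 indifferent between A and B
P1 chooses p to make P2 indifferent between X and Y
Mixed NE: P1 plays (A: 0.5, B: 0.5), P2 plays (X: 0.5, Y: 0.5)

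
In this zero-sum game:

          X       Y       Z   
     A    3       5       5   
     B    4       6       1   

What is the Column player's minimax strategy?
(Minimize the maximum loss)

Column should play X, value = 4

Work:
Column player minimizes Row's maximum payoff:
Column X: max payoff to Row = 4
Column Y: max payoff to Row = 6
Column Z: max payoff to Row = 5
Minimum is 4, achieved by column X.
Minimax strategy: X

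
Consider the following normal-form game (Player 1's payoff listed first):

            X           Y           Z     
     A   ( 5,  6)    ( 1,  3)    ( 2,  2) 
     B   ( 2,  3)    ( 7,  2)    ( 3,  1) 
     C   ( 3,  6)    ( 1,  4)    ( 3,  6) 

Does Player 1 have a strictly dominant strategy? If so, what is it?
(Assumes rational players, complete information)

No strictly dominant strategy exists for Player 1

Work:
A strategy strictly dominates another if it gives a strictly higher payoff against every opponent action. Compare each pair of P1's strategies column-by-column:
  A vs B: [5 vs 2, 1 vs 7, 2 vs 3] → A does not strictly dominate B (column Y: 1 ≤ 7)
  A vs C: [5 vs 3, 1 vs 1, 2 vs 3] → A does not strictly dominate C (column Y: 1 ≤ 1)
  B vs A: [2 vs 5, 7 vs 1, 3 vs 2] → B does not strictly dominate A (column X: 2 ≤ 5)
  B vs C: [2 vs 3, 7 vs 1, 3 vs 3] → B does not strictly dominate C (column X: 2 ≤ 3)
  C vs A: [3 vs 5, 1 vs 1, 3 vs 2] → C does not strictly dominate A (column X: 3 ≤ 5)
  C vs B: [3 vs 2, 1 vs 7, 3 vs 3] → C does not strictly dominate B (column Y: 1 ≤ 7)
No single strategy strictly dominates all others → no strictly dominant strategy.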